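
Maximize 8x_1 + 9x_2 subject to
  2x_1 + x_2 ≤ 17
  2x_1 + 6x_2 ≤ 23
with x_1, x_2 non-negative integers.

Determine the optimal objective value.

(x_1,x_2)=(8,1) is feasible, giving 73.
(x_1,x_2)=(7,1) is feasible, giving 65.
(x_1,x_2)=(8,0) is feasible, giving 64.
The best lattice point is (8,1), giving 73.

73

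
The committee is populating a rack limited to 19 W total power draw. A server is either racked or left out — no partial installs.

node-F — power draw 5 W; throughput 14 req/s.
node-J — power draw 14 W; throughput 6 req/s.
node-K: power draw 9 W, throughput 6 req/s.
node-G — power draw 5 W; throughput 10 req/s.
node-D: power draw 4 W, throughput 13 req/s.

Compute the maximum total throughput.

Allowing fractional choices, the relaxed optimum would be about 40.3, but servers are indivisible.
node-F + node-K + node-D: power draw 5 + 9 + 4 = 18 ≤ 19, throughput 14 + 6 + 13 = 33.
node-F + node-K + node-G: power draw 5 + 9 + 5 = 19 ≤ 19, throughput 14 + 6 + 10 = 30.
node-F + node-G + node-D: power draw 5 + 5 + 4 = 14 ≤ 19, throughput 14 + 10 + 13 = 37.
Best is node-F, node-G, and node-D with total throughput 37.

37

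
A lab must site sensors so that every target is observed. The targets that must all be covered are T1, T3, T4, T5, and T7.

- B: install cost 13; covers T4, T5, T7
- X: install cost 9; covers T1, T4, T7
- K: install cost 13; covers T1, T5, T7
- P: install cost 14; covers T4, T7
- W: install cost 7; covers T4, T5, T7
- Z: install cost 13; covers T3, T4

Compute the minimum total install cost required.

The greedy cost-per-new-target heuristic would pick W, X, and Z for 29, but a cheaper cover exists.
Choose K and Z: together they cover T1, T3, T4, T5, T7 — every target.
Total install cost: 13 + 13 = 26.
No cover costs less than 26.

26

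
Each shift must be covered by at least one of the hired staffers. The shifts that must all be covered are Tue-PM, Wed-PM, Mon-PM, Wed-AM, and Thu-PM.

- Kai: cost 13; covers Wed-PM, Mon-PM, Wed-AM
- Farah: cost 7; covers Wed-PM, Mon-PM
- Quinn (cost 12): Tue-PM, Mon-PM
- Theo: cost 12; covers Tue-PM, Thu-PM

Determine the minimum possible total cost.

25

The greedy cost-per-new-shift heuristic would pick Farah, Theo, and Kai for 32, but a cheaper cover exists.
Choose Kai and Theo: together they cover Tue-PM, Wed-PM, Mon-PM, Wed-AM, Thu-PM — every shift.
Total cost: 13 + 12 = 25.
No cover costs less than 25.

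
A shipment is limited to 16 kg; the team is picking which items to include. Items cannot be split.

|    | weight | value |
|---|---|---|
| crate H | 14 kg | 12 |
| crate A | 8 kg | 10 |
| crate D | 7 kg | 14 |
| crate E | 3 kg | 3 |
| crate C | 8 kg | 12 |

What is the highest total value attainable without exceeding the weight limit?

Allowing fractional choices, the relaxed optimum would be about 27.2, but items are indivisible.
crate A + crate D: weight 8 + 7 = 15 ≤ 16, value 10 + 14 = 24.
crate A + crate C: weight 8 + 8 = 16 ≤ 16, value 10 + 12 = 22.
crate D + crate C: weight 7 + 8 = 15 ≤ 16, value 14 + 12 = 26.
Best is crate D and crate C with total value 26.

26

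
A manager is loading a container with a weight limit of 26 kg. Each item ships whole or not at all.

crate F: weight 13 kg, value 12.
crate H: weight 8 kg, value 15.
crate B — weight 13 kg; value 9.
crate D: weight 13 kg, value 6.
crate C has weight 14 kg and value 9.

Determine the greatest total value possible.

Allowing fractional choices, the relaxed optimum would be about 30.5, but items are indivisible.
crate H + crate B: weight 8 + 13 = 21 ≤ 26, value 15 + 9 = 24.
crate F + crate H: weight 13 + 8 = 21 ≤ 26, value 12 + 15 = 27.
Best is crate F and crate H with total value 27.

27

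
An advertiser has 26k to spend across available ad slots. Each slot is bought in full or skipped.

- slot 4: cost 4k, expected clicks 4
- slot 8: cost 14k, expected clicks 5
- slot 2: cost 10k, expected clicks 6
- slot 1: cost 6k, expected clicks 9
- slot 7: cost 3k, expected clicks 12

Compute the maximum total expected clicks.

31

Take slot 4, slot 2, slot 1, and slot 7: cost 4 + 10 + 6 + 3 = 23 ≤ 26, expected clicks 4 + 6 + 9 + 12 = 31.
No other feasible combination does better.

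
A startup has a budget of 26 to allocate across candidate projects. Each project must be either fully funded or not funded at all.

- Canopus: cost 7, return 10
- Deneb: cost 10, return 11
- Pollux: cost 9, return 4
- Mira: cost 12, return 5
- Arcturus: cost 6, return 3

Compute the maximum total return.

25

Allowing fractional choices, the relaxed optimum would be about 25.3, but projects are indivisible.
Canopus + Deneb + Pollux: cost 7 + 10 + 9 = 26 ≤ 26, return 10 + 11 + 4 = 25.
Canopus + Deneb + Arcturus: cost 7 + 10 + 6 = 23 ≤ 26, return 10 + 11 + 3 = 24.
Best is Canopus, Deneb, and Pollux with total return 25.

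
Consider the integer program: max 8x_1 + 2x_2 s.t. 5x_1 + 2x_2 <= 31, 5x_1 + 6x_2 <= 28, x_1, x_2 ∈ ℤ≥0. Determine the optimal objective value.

40

(x_1,x_2)=(5,0) is feasible, giving 40.
(x_1,x_2)=(4,1) is feasible, giving 34.
(x_1,x_2)=(4,0) is feasible, giving 32.
Maximum is 40 at (x_1,x_2)=(5,0).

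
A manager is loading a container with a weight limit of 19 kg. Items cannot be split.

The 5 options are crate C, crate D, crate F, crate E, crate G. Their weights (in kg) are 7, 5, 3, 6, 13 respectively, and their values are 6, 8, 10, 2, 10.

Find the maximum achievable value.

This is a 0-1 knapsack instance.
crate D + crate F + crate E: weight 5 + 3 + 6 = 14 ≤ 19, value 8 + 10 + 2 = 20.
crate F + crate G: weight 3 + 13 = 16 ≤ 19, value 10 + 10 = 20.
crate C + crate D + crate F: weight 7 + 5 + 3 = 15 ≤ 19, value 6 + 8 + 10 = 24.
Best is crate C, crate D, and crate F with total value 24.

24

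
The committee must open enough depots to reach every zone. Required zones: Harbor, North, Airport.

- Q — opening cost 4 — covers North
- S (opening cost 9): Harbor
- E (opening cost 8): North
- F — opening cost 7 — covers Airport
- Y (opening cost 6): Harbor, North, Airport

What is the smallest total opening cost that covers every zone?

Y alone covers Harbor, North, Airport — every zone.
Total opening cost: 6.
No cover costs less than 6.

6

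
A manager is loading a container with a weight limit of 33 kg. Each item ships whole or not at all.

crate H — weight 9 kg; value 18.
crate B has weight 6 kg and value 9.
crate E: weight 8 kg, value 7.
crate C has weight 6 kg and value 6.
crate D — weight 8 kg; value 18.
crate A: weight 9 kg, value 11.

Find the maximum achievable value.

56

Allowing fractional choices, the relaxed optimum would be about 57.0, but items are indivisible.
crate H + crate C + crate D + crate A: weight 9 + 6 + 8 + 9 = 32 ≤ 33, value 18 + 6 + 18 + 11 = 53.
crate H + crate B + crate E + crate D: weight 9 + 6 + 8 + 8 = 31 ≤ 33, value 18 + 9 + 7 + 18 = 52.
crate H + crate B + crate D + crate A: weight 9 + 6 + 8 + 9 = 32 ≤ 33, value 18 + 9 + 18 + 11 = 56.
Best is crate H, crate B, crate D, and crate A with total value 56.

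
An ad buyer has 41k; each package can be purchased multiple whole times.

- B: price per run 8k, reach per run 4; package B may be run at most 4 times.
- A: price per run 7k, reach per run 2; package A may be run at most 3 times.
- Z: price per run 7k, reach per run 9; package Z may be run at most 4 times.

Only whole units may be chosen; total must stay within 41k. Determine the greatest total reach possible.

40

This is a bounded integer knapsack.
Z has the best ratio (9/7); taking only Z gives at most 4×9 = 36 (stopped by the supply cap of 4).
Mixing does better — 1×B and 4×Z: price 36 ≤ 41, reach 1·4 + 4·9 = 40.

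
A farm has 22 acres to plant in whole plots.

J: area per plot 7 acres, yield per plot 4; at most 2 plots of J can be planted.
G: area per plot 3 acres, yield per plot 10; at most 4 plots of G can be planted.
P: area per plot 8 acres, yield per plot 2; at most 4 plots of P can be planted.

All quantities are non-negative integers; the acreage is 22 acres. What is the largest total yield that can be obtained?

G has the best ratio (10/3); taking only G gives at most 4×10 = 40 (stopped by the supply cap of 4).
Mixing does better — 1×J and 4×G: area 19 ≤ 22, yield 1·4 + 4·10 = 44.

44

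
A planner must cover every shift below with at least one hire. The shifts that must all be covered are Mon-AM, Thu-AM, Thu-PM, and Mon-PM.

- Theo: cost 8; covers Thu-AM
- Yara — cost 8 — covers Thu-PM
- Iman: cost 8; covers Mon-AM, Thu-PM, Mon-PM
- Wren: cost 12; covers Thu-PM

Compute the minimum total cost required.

This is an integer covering problem.
Choose Theo and Iman: together they cover Mon-AM, Thu-AM, Thu-PM, Mon-PM — every shift.
Total cost: 8 + 8 = 16.
No cover costs less than 16.

16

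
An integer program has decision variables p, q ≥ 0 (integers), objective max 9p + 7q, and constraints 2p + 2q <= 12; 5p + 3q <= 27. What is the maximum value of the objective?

(p,q)=(4,2) is feasible, giving 50.
(p,q)=(3,3) is feasible, giving 48.
(p,q)=(5,0) is feasible, giving 45.
No feasible integer point exceeds 50.

50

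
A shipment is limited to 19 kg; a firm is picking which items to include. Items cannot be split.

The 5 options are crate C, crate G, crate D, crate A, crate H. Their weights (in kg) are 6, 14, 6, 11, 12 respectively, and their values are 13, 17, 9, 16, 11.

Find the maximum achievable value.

29

crate D + crate A: weight 6 + 11 = 17 ≤ 19, value 9 + 16 = 25.
crate C + crate A: weight 6 + 11 = 17 ≤ 19, value 13 + 16 = 29.
Best is crate C and crate A with total value 29.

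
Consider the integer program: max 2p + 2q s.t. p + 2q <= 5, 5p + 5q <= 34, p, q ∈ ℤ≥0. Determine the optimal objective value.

(p,q)=(5,0): 1·5+2·0=5≤5, 5·5+5·0=25≤34, objective 10.
(p,q)=(4,0): 1·4+2·0=4≤5, 5·4+5·0=20≤34, objective 8.
Maximum is 10 at (p,q)=(5,0).

10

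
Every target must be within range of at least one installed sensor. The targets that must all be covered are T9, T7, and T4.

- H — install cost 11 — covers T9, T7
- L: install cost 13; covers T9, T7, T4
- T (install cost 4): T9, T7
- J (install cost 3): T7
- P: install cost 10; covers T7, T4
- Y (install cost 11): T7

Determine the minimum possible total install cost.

The greedy cost-per-new-target heuristic would pick T and P for 14, but a cheaper cover exists.
L alone covers T9, T7, T4 — every target.
Total install cost: 13.
No cover costs less than 13.

13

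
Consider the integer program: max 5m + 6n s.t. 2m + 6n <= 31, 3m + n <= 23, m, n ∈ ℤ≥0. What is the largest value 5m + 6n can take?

Relaxing integrality, the LP optimum is 51.06 at (m,n) = (6.69, 2.94), which is not an integer point.
(m,n)=(6,3): 2·6+6·3=30≤31, 3·6+1·3=21≤23, objective 48.
(m,n)=(7,2): 2·7+6·2=26≤31, 3·7+1·2=23≤23, objective 47.
(m,n)=(5,3): 2·5+6·3=28≤31, 3·5+1·3=18≤23, objective 43.
(m,n)=(6,2): 2·6+6·2=24≤31, 3·6+1·2=20≤23, objective 42.
No feasible integer point exceeds 48.

48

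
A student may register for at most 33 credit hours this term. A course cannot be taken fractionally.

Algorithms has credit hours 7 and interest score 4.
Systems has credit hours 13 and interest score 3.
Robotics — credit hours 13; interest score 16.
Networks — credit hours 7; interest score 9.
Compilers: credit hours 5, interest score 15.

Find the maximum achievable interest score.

44

Algorithms + Robotics + Networks + Compilers: credit hours 7 + 13 + 7 + 5 = 32 ≤ 33, interest score 4 + 16 + 9 + 15 = 44.
Robotics + Networks + Compilers: credit hours 13 + 7 + 5 = 25 ≤ 33, interest score 16 + 9 + 15 = 40.
Algorithms + Robotics + Compilers: credit hours 7 + 13 + 5 = 25 ≤ 33, interest score 4 + 16 + 15 = 35.
Best is Algorithms, Robotics, Networks, and Compilers with total interest score 44.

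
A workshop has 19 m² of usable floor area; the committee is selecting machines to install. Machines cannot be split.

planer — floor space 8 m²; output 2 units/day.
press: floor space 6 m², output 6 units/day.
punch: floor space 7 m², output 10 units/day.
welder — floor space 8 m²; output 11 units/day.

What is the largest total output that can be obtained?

21

press + welder: floor space 6 + 8 = 14 ≤ 19, output 6 + 11 = 17.
press + punch: floor space 6 + 7 = 13 ≤ 19, output 6 + 10 = 16.
punch + welder: floor space 7 + 8 = 15 ≤ 19, output 10 + 11 = 21.
Best is punch and welder with total output 21.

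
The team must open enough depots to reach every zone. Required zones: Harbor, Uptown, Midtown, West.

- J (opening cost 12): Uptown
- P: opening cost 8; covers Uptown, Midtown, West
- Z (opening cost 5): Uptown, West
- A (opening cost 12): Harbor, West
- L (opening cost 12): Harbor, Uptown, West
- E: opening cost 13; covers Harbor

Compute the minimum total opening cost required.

The greedy cost-per-new-zone heuristic would pick Z, P, and A for 25, but a cheaper cover exists.
Choose P and A: together they cover Harbor, Uptown, Midtown, West — every zone.
Total opening cost: 8 + 12 = 20.
No cover costs less than 20.

20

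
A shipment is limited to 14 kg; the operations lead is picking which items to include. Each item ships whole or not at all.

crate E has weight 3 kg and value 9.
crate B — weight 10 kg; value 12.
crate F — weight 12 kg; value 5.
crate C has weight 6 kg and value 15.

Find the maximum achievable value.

24

This is an integer program with binary decision variables.
crate E + crate C: weight 3 + 6 = 9 ≤ 14, value 9 + 15 = 24.
crate E + crate B: weight 3 + 10 = 13 ≤ 14, value 9 + 12 = 21.
Best is crate E and crate C with total value 24.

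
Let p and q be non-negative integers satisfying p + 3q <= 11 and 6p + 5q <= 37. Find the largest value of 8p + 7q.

The continuous relaxation peaks at (4.31, 2.23) with value 50.08; rounding to a feasible lattice point costs some objective.
(p,q)=(6,0): 1·6+3·0=6≤11, 6·6+5·0=36≤37, objective 48.
(p,q)=(5,1): 1·5+3·1=8≤11, 6·5+5·1=35≤37, objective 47.
No feasible integer point exceeds 48.

48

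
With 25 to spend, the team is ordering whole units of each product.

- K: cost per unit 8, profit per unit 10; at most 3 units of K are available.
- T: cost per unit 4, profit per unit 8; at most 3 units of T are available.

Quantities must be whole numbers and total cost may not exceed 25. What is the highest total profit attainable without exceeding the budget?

36

1×K and 3×T: cost 20 ≤ 25, profit 1·10 + 3·8 = 34.
2×K and 2×T: cost 24 ≤ 25, profit 2·10 + 2·8 = 36.
Best is 36.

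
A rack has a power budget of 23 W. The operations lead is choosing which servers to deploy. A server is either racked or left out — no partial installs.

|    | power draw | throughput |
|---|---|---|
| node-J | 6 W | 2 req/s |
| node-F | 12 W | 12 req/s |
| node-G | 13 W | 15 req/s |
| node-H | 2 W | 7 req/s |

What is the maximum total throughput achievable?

Allowing fractional choices, the relaxed optimum would be about 30.0, but servers are indivisible.
node-G + node-H: power draw 13 + 2 = 15 ≤ 23, throughput 15 + 7 = 22.
node-J + node-G + node-H: power draw 6 + 13 + 2 = 21 ≤ 23, throughput 2 + 15 + 7 = 24.
Best is node-J, node-G, and node-H with total throughput 24.

24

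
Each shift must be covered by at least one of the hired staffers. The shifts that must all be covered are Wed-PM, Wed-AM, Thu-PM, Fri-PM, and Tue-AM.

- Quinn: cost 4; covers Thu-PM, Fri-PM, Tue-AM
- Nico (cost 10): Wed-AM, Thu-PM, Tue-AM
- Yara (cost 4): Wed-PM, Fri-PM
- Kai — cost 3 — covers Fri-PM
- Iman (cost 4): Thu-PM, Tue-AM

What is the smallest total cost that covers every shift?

The greedy cost-per-new-shift heuristic would pick Quinn, Yara, and Nico for 18, but a cheaper cover exists.
Choose Nico and Yara: together they cover Wed-PM, Wed-AM, Thu-PM, Fri-PM, Tue-AM — every shift.
Total cost: 10 + 4 = 14.
No cover costs less than 14.

14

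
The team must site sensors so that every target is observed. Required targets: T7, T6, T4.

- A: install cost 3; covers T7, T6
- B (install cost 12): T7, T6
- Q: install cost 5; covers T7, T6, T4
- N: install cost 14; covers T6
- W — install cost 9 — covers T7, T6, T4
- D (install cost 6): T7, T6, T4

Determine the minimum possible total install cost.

The greedy cost-per-new-target heuristic would pick A and Q for 8, but a cheaper cover exists.
Q alone covers T7, T6, T4 — every target.
Total install cost: 5.
No cover costs less than 5.

5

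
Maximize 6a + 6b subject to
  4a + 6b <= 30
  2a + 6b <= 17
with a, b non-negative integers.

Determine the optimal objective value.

(a,b)=(7,0) is feasible, giving 42.
(a,b)=(6,0) is feasible, giving 36.
Maximum is 42 at (a,b)=(7,0).

42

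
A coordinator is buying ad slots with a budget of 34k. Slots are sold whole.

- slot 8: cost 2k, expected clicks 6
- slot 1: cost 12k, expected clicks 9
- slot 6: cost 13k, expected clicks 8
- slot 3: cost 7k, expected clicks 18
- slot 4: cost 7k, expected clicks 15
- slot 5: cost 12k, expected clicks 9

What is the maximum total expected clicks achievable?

Take slot 8, slot 1, slot 3, and slot 4: cost 2 + 12 + 7 + 7 = 28 ≤ 34, expected clicks 6 + 9 + 18 + 15 = 48.
No feasible combination exceeds this.

48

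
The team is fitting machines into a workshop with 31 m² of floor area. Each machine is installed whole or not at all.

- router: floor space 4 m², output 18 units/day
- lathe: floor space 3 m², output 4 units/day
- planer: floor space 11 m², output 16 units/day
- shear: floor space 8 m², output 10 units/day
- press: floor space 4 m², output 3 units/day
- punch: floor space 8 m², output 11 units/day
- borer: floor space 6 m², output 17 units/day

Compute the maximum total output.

Allowing fractional choices, the relaxed optimum would be about 64.7, but machines are indivisible.
router + planer + punch + borer: floor space 4 + 11 + 8 + 6 = 29 ≤ 31, output 18 + 16 + 11 + 17 = 62.
router + lathe + shear + punch + borer: floor space 4 + 3 + 8 + 8 + 6 = 29 ≤ 31, output 18 + 4 + 10 + 11 + 17 = 60.
router + planer + shear + borer: floor space 4 + 11 + 8 + 6 = 29 ≤ 31, output 18 + 16 + 10 + 17 = 61.
Best is router, planer, punch, and borer with total output 62.

62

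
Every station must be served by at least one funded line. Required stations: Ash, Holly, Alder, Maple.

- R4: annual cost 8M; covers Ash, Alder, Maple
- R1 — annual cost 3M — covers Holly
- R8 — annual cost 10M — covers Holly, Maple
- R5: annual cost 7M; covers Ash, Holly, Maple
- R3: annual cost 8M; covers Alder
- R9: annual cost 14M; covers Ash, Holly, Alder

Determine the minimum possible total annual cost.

The greedy cost-per-new-station heuristic would pick R5 and R4 for 15, but a cheaper cover exists.
Choose R4 and R1: together they cover Ash, Holly, Alder, Maple — every station.
Total annual cost: 8 + 3 = 11.
No cover costs less than 11.

11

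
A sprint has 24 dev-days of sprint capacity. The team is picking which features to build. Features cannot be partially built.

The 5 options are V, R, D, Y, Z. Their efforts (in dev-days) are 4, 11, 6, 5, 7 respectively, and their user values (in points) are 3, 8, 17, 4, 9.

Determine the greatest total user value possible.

R + D + Z: effort 11 + 6 + 7 = 24 ≤ 24, user value 8 + 17 + 9 = 34.
D + Y + Z: effort 6 + 5 + 7 = 18 ≤ 24, user value 17 + 4 + 9 = 30.
V + D + Y + Z: effort 4 + 6 + 5 + 7 = 22 ≤ 24, user value 3 + 17 + 4 + 9 = 33.
Best is R, D, and Z with total user value 34.

34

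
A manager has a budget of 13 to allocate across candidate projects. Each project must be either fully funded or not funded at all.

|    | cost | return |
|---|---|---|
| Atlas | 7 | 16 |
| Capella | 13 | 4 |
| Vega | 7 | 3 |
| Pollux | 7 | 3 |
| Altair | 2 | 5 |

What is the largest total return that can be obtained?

21

Allowing fractional choices, the relaxed optimum would be about 22.7, but projects are indivisible.
Vega + Altair: cost 7 + 2 = 9 ≤ 13, return 3 + 5 = 8.
Atlas + Altair: cost 7 + 2 = 9 ≤ 13, return 16 + 5 = 21.
Atlas: cost 7 ≤ 13, return 16.
Best is Atlas and Altair with total return 21.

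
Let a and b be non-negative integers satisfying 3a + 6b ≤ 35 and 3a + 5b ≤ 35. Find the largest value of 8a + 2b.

88

(a,b)=(11,0): 3·11+6·0=33≤35, 3·11+5·0=33≤35, objective 88.
(a,b)=(10,0): 3·10+6·0=30≤35, 3·10+5·0=30≤35, objective 80.
No feasible integer point exceeds 88.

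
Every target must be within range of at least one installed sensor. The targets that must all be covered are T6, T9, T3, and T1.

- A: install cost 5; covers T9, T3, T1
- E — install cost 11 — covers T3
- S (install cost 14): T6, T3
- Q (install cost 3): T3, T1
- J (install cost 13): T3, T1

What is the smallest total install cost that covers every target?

The greedy cost-per-new-target heuristic would pick Q, A, and S for 22, but a cheaper cover exists.
Choose A and S: together they cover T6, T9, T3, T1 — every target.
Total install cost: 5 + 14 = 19.
No cover costs less than 19.

19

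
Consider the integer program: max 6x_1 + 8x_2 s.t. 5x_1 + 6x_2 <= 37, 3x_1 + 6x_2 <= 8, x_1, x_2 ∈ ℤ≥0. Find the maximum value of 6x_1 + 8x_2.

12

Relaxing integrality, the LP optimum is 16.00 at (x_1,x_2) = (2.67, 0), which is not an integer point.
(x_1,x_2)=(2,0) is feasible, giving 12.
(x_1,x_2)=(1,0) is feasible, giving 6.
The best lattice point is (2,0), giving 12.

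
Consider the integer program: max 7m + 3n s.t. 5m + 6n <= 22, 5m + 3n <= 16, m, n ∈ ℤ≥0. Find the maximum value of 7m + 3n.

21

(m,n)=(3,0): 5·3+6·0=15≤22, 5·3+3·0=15≤16, objective 21.
(m,n)=(2,1): 5·2+6·1=16≤22, 5·2+3·1=13≤16, objective 17.
No feasible integer point exceeds 21.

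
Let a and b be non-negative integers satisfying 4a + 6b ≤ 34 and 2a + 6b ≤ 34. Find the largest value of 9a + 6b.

The continuous relaxation peaks at (8.5, 0) with value 76.50; rounding to a feasible lattice point costs some objective.
(a,b)=(8,0): 4·8+6·0=32≤34, 2·8+6·0=16≤34, objective 72.
(a,b)=(7,1): 4·7+6·1=34≤34, 2·7+6·1=20≤34, objective 69.
(a,b)=(7,0): 4·7+6·0=28≤34, 2·7+6·0=14≤34, objective 63.
The best lattice point is (8,0), giving 72.

72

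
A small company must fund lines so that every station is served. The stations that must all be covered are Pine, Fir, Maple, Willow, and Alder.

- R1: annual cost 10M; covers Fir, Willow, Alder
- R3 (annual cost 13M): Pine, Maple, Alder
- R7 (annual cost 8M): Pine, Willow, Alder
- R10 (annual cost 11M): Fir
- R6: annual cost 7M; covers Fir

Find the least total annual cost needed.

Choose R1 and R3: together they cover Pine, Fir, Maple, Willow, Alder — every station.
Total annual cost: 10 + 13 = 23.

23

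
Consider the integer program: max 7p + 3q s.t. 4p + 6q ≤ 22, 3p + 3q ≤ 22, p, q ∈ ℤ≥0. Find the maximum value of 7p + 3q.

Relaxing integrality, the LP optimum is 38.50 at (p,q) = (5.5, 0), which is not an integer point.
(p,q)=(5,0): 4·5+6·0=20≤22, 3·5+3·0=15≤22, objective 35.
(p,q)=(4,1): 4·4+6·1=22≤22, 3·4+3·1=15≤22, objective 31.
(p,q)=(4,0): 4·4+6·0=16≤22, 3·4+3·0=12≤22, objective 28.
The best lattice point is (5,0), giving 35.

35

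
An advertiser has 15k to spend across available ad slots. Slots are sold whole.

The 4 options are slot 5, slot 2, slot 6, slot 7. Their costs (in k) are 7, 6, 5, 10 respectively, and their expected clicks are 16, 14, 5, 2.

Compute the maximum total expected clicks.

30

slot 2 + slot 6: cost 6 + 5 = 11 ≤ 15, expected clicks 14 + 5 = 19.
slot 5 + slot 6: cost 7 + 5 = 12 ≤ 15, expected clicks 16 + 5 = 21.
slot 5 + slot 2: cost 7 + 6 = 13 ≤ 15, expected clicks 16 + 14 = 30.
Best is slot 5 and slot 2 with total expected clicks 30.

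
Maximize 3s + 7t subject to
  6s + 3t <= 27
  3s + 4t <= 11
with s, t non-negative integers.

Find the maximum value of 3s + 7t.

17

Relaxing integrality, the LP optimum is 19.25 at (s,t) = (0, 2.75), which is not an integer point.
(s,t)=(1,2): 6·1+3·2=12≤27, 3·1+4·2=11≤11, objective 17.
(s,t)=(0,2): 6·0+3·2=6≤27, 3·0+4·2=8≤11, objective 14.
(s,t)=(2,1): 6·2+3·1=15≤27, 3·2+4·1=10≤11, objective 13.
(s,t)=(1,1): 6·1+3·1=9≤27, 3·1+4·1=7≤11, objective 10.
No feasible integer point exceeds 17.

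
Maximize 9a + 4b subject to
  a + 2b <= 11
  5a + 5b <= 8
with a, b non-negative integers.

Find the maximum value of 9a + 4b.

(a,b)=(1,0): 1·1+2·0=1≤11, 5·1+5·0=5≤8, objective 9.
(a,b)=(0,1): 1·0+2·1=2≤11, 5·0+5·1=5≤8, objective 4.
(a,b)=(0,0): 1·0+2·0=0≤11, 5·0+5·0=0≤8, objective 0.
The best lattice point is (1,0), giving 9.

9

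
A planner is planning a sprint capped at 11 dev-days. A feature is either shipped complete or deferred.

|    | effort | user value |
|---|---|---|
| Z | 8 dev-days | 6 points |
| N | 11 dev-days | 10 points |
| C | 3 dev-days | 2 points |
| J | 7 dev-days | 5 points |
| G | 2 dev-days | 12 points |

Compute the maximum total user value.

18

Take Z and G: effort 8 + 2 = 10 ≤ 11, user value 6 + 12 = 18.
No other feasible combination does better.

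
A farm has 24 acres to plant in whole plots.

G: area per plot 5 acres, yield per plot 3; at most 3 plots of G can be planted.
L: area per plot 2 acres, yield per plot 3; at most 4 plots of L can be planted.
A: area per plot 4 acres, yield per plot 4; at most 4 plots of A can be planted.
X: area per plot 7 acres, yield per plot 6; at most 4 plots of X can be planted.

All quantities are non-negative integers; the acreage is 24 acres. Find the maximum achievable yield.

28

4×L and 4×A: area 24 ≤ 24, yield 4·3 + 4·4 = 28.
4×L, 2×A, and 1×X: area 23 ≤ 24, yield 4·3 + 2·4 + 1·6 = 26.
Best is 28.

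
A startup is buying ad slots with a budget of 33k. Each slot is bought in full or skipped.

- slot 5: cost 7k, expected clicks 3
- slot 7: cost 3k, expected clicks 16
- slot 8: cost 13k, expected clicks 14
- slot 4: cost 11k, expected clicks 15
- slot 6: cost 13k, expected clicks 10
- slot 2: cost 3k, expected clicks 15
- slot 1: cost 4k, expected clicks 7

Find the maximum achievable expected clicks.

Allowing fractional choices, the relaxed optimum would be about 65.9, but ad slots are indivisible.
slot 7 + slot 8 + slot 4 + slot 2: cost 3 + 13 + 11 + 3 = 30 ≤ 33, expected clicks 16 + 14 + 15 + 15 = 60.
slot 5 + slot 7 + slot 4 + slot 2 + slot 1: cost 7 + 3 + 11 + 3 + 4 = 28 ≤ 33, expected clicks 3 + 16 + 15 + 15 + 7 = 56.
Best is slot 7, slot 8, slot 4, and slot 2 with total expected clicks 60.

60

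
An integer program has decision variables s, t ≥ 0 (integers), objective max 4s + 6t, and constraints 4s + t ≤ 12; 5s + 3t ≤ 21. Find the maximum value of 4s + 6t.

42

(s,t)=(0,7): 4·0+1·7=7≤12, 5·0+3·7=21≤21, objective 42.
(s,t)=(0,6): 4·0+1·6=6≤12, 5·0+3·6=18≤21, objective 36.
No feasible integer point exceeds 42.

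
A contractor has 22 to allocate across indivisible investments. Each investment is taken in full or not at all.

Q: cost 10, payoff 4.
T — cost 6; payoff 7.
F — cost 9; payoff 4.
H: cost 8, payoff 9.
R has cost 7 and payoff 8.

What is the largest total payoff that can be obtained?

This is an integer program with binary decision variables.
T + H + R: cost 6 + 8 + 7 = 21 ≤ 22, payoff 7 + 9 + 8 = 24.
H + R: cost 8 + 7 = 15 ≤ 22, payoff 9 + 8 = 17.
T + F + R: cost 6 + 9 + 7 = 22 ≤ 22, payoff 7 + 4 + 8 = 19.
Best is T, H, and R with total payoff 24.

24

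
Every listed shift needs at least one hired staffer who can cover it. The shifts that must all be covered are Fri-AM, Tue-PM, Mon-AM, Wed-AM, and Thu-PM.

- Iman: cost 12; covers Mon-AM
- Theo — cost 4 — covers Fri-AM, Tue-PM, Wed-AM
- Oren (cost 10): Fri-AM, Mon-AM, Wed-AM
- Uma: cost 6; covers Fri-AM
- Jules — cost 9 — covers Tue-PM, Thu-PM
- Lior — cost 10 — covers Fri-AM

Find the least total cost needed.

19

The greedy cost-per-new-shift heuristic would pick Theo, Jules, and Oren for 23, but a cheaper cover exists.
Choose Oren and Jules: together they cover Fri-AM, Tue-PM, Mon-AM, Wed-AM, Thu-PM — every shift.
Total cost: 10 + 9 = 19.
No cover costs less than 19.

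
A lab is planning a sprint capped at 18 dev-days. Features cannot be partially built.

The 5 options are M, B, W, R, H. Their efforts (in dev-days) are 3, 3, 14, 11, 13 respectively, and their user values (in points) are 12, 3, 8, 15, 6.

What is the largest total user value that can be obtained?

Take M, B, and R: effort 3 + 3 + 11 = 17 ≤ 18, user value 12 + 3 + 15 = 30.
No other feasible combination does better.

30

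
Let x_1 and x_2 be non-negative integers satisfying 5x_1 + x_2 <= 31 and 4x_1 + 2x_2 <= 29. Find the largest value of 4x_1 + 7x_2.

98

(x_1,x_2)=(0,14): 5·0+1·14=14≤31, 4·0+2·14=28≤29, objective 98.
(x_1,x_2)=(0,13): 5·0+1·13=13≤31, 4·0+2·13=26≤29, objective 91.
No feasible integer point exceeds 98.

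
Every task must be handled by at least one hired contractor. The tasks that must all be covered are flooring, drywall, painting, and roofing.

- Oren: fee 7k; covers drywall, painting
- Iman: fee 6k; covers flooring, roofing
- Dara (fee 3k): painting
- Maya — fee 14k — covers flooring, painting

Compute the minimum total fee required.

13

This is a weighted set-cover instance.
Choose Oren and Iman: together they cover flooring, drywall, painting, roofing — every task.
Total fee: 7 + 6 = 13.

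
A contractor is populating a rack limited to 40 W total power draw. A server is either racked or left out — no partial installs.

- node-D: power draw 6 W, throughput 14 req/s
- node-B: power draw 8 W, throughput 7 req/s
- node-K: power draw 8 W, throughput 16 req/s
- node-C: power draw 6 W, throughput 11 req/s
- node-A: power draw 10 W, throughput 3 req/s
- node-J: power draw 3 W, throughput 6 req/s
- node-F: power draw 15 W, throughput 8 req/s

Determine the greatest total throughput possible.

Treat it as a binary knapsack problem.
Allowing fractional choices, the relaxed optimum would be about 58.8, but servers are indivisible.
node-D + node-B + node-K + node-C + node-A: power draw 6 + 8 + 8 + 6 + 10 = 38 ≤ 40, throughput 14 + 7 + 16 + 11 + 3 = 51.
node-D + node-B + node-K + node-C + node-J: power draw 6 + 8 + 8 + 6 + 3 = 31 ≤ 40, throughput 14 + 7 + 16 + 11 + 6 = 54.
node-D + node-K + node-C + node-J + node-F: power draw 6 + 8 + 6 + 3 + 15 = 38 ≤ 40, throughput 14 + 16 + 11 + 6 + 8 = 55.
Best is node-D, node-K, node-C, node-J, and node-F with total throughput 55.

55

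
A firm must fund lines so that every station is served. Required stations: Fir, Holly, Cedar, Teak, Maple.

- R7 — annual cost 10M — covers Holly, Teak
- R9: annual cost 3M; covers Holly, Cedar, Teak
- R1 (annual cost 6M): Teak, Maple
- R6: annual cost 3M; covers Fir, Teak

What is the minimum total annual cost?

12

Choose R9, R1, and R6: together they cover Fir, Holly, Cedar, Teak, Maple — every station.
Total annual cost: 3 + 6 + 3 = 12.
No cover costs less than 12.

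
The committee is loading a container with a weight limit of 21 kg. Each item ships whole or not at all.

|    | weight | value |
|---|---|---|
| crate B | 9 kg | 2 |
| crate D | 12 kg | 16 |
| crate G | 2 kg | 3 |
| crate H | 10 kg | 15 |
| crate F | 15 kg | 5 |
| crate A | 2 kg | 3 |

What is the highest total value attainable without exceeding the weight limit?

22

Take crate D, crate G, and crate A: weight 12 + 2 + 2 = 16 ≤ 21, value 16 + 3 + 3 = 22.
No other feasible combination does better.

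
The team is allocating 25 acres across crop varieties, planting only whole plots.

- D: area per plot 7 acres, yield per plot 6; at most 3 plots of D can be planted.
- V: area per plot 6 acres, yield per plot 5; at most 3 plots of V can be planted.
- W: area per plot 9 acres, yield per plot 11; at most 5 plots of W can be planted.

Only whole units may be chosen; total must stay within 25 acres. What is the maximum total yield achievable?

This is a bounded integer knapsack.
Take 1×D and 2×W: area 25 ≤ 25, yield 1·6 + 2·11 = 28.
No other integer combination yields more.

28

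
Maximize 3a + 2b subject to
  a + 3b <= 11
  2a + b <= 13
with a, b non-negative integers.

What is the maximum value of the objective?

(a,b)=(6,1) is feasible, giving 20.
(a,b)=(5,2) is feasible, giving 19.
(a,b)=(6,0) is feasible, giving 18.
No feasible integer point exceeds 20.

20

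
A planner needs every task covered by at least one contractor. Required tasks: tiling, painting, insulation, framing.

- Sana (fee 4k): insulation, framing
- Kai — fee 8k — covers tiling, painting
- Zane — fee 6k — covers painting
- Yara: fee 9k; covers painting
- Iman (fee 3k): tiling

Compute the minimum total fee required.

12

The greedy cost-per-new-task heuristic would pick Sana, Iman, and Zane for 13, but a cheaper cover exists.
Choose Sana and Kai: together they cover tiling, painting, insulation, framing — every task.
Total fee: 4 + 8 = 12.
No cover costs less than 12.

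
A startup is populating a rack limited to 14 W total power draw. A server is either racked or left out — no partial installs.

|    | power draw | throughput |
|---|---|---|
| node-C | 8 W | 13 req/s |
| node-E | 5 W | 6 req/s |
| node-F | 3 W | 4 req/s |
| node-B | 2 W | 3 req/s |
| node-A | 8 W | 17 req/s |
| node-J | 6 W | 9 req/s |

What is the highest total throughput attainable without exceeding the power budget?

26

node-F + node-B + node-A: power draw 3 + 2 + 8 = 13 ≤ 14, throughput 4 + 3 + 17 = 24.
node-E + node-A: power draw 5 + 8 = 13 ≤ 14, throughput 6 + 17 = 23.
node-A + node-J: power draw 8 + 6 = 14 ≤ 14, throughput 17 + 9 = 26.
Best is node-A and node-J with total throughput 26.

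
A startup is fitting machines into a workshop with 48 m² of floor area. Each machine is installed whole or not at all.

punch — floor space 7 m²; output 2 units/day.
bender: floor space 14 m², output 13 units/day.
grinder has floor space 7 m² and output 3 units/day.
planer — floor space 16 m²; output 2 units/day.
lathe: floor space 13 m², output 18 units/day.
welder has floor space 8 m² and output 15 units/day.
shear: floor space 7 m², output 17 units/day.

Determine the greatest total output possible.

63

Treat it as a binary knapsack problem.
grinder + lathe + welder + shear: floor space 7 + 13 + 8 + 7 = 35 ≤ 48, output 3 + 18 + 15 + 17 = 53.
punch + grinder + lathe + welder + shear: floor space 7 + 7 + 13 + 8 + 7 = 42 ≤ 48, output 2 + 3 + 18 + 15 + 17 = 55.
bender + lathe + welder + shear: floor space 14 + 13 + 8 + 7 = 42 ≤ 48, output 13 + 18 + 15 + 17 = 63.
Best is bender, lathe, welder, and shear with total output 63.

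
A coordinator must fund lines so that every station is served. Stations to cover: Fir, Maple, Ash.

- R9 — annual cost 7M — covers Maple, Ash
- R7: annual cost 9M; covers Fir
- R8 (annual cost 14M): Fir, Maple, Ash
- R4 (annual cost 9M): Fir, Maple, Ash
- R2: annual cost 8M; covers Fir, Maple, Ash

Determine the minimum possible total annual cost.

8

This is an integer covering problem.
R2 alone covers Fir, Maple, Ash — every station.
Total annual cost: 8.
No cover costs less than 8.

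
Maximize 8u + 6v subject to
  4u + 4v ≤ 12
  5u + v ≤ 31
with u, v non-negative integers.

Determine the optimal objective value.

(u,v)=(3,0) is feasible, giving 24.
(u,v)=(2,1) is feasible, giving 22.
(u,v)=(2,0) is feasible, giving 16.
No feasible integer point exceeds 24.

24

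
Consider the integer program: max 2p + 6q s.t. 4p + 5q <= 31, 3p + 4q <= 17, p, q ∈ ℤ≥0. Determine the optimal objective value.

(p,q)=(0,4): 4·0+5·4=20≤31, 3·0+4·4=16≤17, objective 24.
(p,q)=(1,3): 4·1+5·3=19≤31, 3·1+4·3=15≤17, objective 20.
(p,q)=(0,3): 4·0+5·3=15≤31, 3·0+4·3=12≤17, objective 18.
No feasible integer point exceeds 24.

24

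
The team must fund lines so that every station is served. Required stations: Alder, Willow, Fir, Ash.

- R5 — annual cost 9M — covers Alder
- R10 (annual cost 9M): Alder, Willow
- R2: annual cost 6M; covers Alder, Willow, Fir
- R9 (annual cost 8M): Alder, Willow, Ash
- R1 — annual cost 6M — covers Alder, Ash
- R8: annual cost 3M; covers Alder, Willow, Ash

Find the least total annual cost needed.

9

This is a weighted set-cover instance.
Choose R2 and R8: together they cover Alder, Willow, Fir, Ash — every station.
Total annual cost: 6 + 3 = 9.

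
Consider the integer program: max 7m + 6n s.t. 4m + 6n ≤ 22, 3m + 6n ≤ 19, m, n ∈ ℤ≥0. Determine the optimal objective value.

The continuous relaxation peaks at (5.5, 0) with value 38.50; rounding to a feasible lattice point costs some objective.
(m,n)=(5,0) is feasible, giving 35.
(m,n)=(4,1) is feasible, giving 34.
(m,n)=(4,0) is feasible, giving 28.
No feasible integer point exceeds 35.

35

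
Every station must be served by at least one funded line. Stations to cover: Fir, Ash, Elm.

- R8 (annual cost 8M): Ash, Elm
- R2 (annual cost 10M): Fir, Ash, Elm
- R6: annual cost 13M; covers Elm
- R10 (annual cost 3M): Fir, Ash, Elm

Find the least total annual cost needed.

R10 alone covers Fir, Ash, Elm — every station.
Total annual cost: 3.
No cover costs less than 3.

3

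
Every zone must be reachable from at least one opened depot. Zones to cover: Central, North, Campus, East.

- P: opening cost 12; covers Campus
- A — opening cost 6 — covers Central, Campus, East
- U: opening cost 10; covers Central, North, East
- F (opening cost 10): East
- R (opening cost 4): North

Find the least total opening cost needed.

10

Choose A and R: together they cover Central, North, Campus, East — every zone.
Total opening cost: 6 + 4 = 10.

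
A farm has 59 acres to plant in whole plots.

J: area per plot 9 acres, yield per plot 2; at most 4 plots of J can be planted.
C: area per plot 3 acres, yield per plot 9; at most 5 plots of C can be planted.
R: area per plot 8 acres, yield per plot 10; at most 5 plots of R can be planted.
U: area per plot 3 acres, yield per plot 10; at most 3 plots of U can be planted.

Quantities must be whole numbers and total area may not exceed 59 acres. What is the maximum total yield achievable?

115

This is a bounded integer knapsack.
U has the best ratio (10/3); taking only U gives at most 3×10 = 30 (stopped by the supply cap of 3).
Mixing does better — 5×C, 4×R, and 3×U: area 56 ≤ 59, yield 5·9 + 4·10 + 3·10 = 115.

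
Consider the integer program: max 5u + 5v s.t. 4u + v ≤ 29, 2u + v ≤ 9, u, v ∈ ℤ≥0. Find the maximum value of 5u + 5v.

45

(u,v)=(0,9) is feasible, giving 45.
(u,v)=(0,8) is feasible, giving 40.
The best lattice point is (0,9), giving 45.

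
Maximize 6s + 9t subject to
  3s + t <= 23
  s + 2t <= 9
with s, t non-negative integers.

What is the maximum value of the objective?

(s,t)=(7,1): 3·7+1·1=22≤23, 1·7+2·1=9≤9, objective 51.
(s,t)=(6,1): 3·6+1·1=19≤23, 1·6+2·1=8≤9, objective 45.
The best lattice point is (7,1), giving 51.

51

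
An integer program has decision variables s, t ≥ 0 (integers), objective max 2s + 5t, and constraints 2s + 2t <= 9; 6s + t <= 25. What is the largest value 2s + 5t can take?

Relaxing integrality, the LP optimum is 22.50 at (s,t) = (0, 4.5), which is not an integer point.
(s,t)=(0,4): 2·0+2·4=8≤9, 6·0+1·4=4≤25, objective 20.
(s,t)=(1,3): 2·1+2·3=8≤9, 6·1+1·3=9≤25, objective 17.
(s,t)=(0,3): 2·0+2·3=6≤9, 6·0+1·3=3≤25, objective 15.
The best lattice point is (0,4), giving 20.

20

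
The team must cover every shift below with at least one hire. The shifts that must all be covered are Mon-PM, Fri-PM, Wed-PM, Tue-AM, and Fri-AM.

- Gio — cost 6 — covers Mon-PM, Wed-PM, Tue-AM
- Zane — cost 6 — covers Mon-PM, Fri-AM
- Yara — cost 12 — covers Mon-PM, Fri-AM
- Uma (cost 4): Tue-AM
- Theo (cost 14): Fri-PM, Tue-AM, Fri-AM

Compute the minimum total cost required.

20

This is a weighted set-cover instance.
Choose Gio and Theo: together they cover Mon-PM, Fri-PM, Wed-PM, Tue-AM, Fri-AM — every shift.
Total cost: 6 + 14 = 20.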